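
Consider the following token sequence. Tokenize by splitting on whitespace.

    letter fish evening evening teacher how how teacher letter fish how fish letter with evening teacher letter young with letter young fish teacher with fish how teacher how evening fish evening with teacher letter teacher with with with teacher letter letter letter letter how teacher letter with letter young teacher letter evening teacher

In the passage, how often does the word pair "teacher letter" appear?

6

Scanning the 52 overlapping bigram windows for "teacher letter":
  position 8–9: teacher letter
  position 16–17: teacher letter
  position 33–34: teacher letter
  position 39–40: teacher letter
  position 45–46: teacher letter
  position 50–51: teacher letter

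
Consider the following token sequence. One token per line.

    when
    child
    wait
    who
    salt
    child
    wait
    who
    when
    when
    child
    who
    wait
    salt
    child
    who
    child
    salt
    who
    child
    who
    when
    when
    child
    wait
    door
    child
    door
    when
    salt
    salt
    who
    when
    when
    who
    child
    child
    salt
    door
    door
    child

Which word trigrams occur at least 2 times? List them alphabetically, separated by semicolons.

Trigram counts meeting the condition (at least 2 times):
  child wait who: 2
  when child wait: 2
  when when child: 2
  who when when: 3

child wait who; when child wait; when when child; who when when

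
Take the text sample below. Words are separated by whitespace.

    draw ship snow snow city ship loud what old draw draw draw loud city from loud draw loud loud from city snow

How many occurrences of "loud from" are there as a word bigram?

Scanning the 21 overlapping bigram windows for "loud from":
  position 19–20: loud from

1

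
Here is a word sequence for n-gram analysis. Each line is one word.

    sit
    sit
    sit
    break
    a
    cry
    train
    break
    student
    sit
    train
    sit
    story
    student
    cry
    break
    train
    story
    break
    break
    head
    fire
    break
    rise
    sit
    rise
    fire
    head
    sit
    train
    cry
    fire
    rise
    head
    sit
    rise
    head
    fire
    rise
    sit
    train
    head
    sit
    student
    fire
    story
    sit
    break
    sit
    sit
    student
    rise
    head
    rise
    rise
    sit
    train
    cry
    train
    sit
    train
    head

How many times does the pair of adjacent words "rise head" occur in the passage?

Scanning the 61 overlapping bigram windows for "rise head":
  position 33–34: rise head
  position 36–37: rise head
  position 52–53: rise head

3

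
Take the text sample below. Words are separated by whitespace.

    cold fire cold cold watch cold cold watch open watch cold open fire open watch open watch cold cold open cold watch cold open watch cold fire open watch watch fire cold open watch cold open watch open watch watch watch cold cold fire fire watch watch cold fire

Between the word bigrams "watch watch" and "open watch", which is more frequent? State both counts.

"watch watch": 4 occurrences
"open watch": 8 occurrences

"open watch" (8 vs 4)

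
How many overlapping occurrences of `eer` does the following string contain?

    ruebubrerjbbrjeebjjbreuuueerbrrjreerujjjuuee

2

Sliding a length-3 window over the 44 characters (42 positions):
  position 26–28: eer
  position 34–36: eer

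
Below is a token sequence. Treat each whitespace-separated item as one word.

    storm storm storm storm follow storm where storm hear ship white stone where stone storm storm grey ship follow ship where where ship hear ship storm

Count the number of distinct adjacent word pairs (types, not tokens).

26 tokens → 25 bigram windows in total.
Repeated bigrams (each contributes count−1 duplicates):
  storm storm: 4
  hear ship: 2
4 duplicate windows → 25 − 4 = 21 distinct.

21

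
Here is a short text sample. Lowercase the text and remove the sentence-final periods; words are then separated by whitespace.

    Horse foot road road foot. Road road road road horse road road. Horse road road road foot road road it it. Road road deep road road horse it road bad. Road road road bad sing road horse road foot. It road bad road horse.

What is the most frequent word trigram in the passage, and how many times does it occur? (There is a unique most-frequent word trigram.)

Trigram frequencies (highest first):
  road road road: 4
  foot road road: 3
  road road horse: 3
  road horse road: 3
  road road foot: 2
  road foot road: 2
  … (22 more, each ≤ 2)

"road road road", 4 times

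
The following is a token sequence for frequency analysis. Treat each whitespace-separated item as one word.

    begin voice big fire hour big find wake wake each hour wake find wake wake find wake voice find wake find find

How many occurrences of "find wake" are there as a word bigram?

4

Scanning the 21 overlapping bigram windows for "find wake":
  position 7–8: find wake
  position 13–14: find wake
  position 16–17: find wake
  position 19–20: find wake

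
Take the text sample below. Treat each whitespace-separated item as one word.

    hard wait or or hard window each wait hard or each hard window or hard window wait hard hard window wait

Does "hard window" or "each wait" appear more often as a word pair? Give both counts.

"hard window" (4 vs 1)

"hard window": 4 occurrences
"each wait": 1 occurrence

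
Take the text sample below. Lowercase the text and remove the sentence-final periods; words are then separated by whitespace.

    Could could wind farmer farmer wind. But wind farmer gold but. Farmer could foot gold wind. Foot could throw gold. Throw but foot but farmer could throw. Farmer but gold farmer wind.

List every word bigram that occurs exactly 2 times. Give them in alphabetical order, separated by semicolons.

Bigram counts meeting the condition (exactly 2 times):
  but farmer: 2
  could throw: 2
  farmer could: 2
  farmer wind: 2
  wind farmer: 2

but farmer; could throw; farmer could; farmer wind; wind farmer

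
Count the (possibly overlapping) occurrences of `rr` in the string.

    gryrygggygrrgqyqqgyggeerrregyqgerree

Sliding a length-2 window over the 36 characters (35 positions):
  position 11–12: rr
  position 24–25: rr
  position 25–26: rr
  position 33–34: rr

4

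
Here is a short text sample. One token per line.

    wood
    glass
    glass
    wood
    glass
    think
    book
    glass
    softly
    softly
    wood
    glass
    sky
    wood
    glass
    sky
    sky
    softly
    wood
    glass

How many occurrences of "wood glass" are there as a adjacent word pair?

5

Scanning the 19 overlapping bigram windows for "wood glass":
  position 1–2: wood glass
  position 4–5: wood glass
  position 11–12: wood glass
  position 14–15: wood glass
  position 19–20: wood glass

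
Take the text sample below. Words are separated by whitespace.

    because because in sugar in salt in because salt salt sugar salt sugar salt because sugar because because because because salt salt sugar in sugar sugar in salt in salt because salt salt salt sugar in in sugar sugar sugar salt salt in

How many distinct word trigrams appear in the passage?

43 tokens → 41 trigram windows in total.
Repeated trigrams (each contributes count−1 duplicates):
  because salt salt: 3
  salt salt sugar: 3
  because because because: 2
  in salt in: 2
  in sugar sugar: 2
  salt sugar in: 2
  salt sugar salt: 2
  sugar in salt: 2
10 duplicate windows → 41 − 10 = 31 distinct.

31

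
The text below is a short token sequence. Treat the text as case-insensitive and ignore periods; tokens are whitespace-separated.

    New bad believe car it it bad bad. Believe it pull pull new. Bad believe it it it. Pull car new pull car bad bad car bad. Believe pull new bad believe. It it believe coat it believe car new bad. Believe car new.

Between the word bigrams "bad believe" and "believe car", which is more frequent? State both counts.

"bad believe": 6 occurrences
"believe car": 3 occurrences

"bad believe" (6 vs 3)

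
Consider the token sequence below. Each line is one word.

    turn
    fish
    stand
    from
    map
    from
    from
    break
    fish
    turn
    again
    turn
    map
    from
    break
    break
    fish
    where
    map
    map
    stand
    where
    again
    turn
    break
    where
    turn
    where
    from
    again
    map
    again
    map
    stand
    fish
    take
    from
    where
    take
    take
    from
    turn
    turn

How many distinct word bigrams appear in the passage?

35

43 tokens → 42 bigram windows in total.
Repeated bigrams (each contributes count−1 duplicates):
  again map: 2
  again turn: 2
  break fish: 2
  from break: 2
  map from: 2
  map stand: 2
  take from: 2
7 duplicate windows → 42 − 7 = 35 distinct.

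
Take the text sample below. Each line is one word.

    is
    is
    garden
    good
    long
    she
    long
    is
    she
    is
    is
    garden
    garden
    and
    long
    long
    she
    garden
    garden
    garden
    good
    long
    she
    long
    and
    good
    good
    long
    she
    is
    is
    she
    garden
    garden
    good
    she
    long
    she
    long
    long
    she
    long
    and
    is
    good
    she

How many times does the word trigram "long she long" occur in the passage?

4

Scanning the 44 overlapping trigram windows for "long she long":
  position 5–7: long she long
  position 22–24: long she long
  position 37–39: long she long
  position 40–42: long she long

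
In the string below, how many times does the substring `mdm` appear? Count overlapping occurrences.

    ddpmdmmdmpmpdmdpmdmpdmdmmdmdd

5

Sliding a length-3 window over the 29 characters (27 positions):
  position 4–6: mdm
  position 7–9: mdm
  position 17–19: mdm
  position 22–24: mdm
  position 25–27: mdm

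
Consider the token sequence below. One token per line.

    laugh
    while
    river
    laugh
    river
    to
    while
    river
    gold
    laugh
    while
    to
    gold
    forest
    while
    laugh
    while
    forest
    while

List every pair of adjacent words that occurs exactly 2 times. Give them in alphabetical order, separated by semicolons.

Bigram counts meeting the condition (exactly 2 times):
  forest while: 2
  while river: 2

forest while; while river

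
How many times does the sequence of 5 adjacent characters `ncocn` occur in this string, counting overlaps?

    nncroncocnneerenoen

Sliding a length-5 window over the 19 characters (15 positions):
  position 6–10: ncocn

1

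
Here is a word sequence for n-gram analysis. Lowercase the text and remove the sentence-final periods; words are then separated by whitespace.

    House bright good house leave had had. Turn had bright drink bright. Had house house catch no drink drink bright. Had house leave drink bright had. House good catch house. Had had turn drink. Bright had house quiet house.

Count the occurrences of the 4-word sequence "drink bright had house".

Scanning the 36 overlapping 4-gram windows for "drink bright had house":
  position 11–14: drink bright had house
  position 19–22: drink bright had house
  position 24–27: drink bright had house
  position 34–37: drink bright had house

4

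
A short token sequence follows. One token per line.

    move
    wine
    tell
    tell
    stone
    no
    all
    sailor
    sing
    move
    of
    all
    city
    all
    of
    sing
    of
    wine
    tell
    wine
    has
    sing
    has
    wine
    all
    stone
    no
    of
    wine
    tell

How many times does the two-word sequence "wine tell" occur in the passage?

Scanning the 29 overlapping bigram windows for "wine tell":
  position 2–3: wine tell
  position 18–19: wine tell
  position 29–30: wine tell

3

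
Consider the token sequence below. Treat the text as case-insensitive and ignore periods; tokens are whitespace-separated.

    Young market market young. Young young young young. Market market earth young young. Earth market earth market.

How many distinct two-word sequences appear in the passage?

17 tokens → 16 bigram windows in total.
Repeated bigrams (each contributes count−1 duplicates):
  young young: 5
  earth market: 2
  market earth: 2
  market market: 2
  young market: 2
8 duplicate windows → 16 − 8 = 8 distinct.

8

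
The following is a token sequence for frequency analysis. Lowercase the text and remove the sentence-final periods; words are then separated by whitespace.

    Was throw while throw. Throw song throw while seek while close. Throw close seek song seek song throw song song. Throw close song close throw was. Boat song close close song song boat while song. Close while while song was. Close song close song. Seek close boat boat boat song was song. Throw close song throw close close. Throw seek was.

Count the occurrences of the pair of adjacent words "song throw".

Scanning the 60 overlapping bigram windows for "song throw":
  position 6–7: song throw
  position 17–18: song throw
  position 20–21: song throw
  position 52–53: song throw
  position 55–56: song throw

5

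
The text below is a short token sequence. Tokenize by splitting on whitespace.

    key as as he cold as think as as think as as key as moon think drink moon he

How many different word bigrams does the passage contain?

13

19 tokens → 18 bigram windows in total.
Repeated bigrams (each contributes count−1 duplicates):
  as as: 3
  as think: 2
  key as: 2
  think as: 2
5 duplicate windows → 18 − 5 = 13 distinct.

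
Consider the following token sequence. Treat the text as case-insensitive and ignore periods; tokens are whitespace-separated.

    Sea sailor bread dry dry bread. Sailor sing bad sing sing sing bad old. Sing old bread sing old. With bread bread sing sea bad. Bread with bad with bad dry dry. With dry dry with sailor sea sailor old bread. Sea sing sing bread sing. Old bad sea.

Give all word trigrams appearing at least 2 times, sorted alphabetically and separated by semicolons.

Trigram counts meeting the condition (at least 2 times):
  bread sing old: 2
  dry dry with: 2

bread sing old; dry dry with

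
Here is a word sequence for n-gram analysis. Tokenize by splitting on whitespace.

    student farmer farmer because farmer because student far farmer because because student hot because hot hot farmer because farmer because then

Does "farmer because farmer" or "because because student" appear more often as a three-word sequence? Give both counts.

"farmer because farmer" (2 vs 1)

"farmer because farmer": 2 occurrences
"because because student": 1 occurrence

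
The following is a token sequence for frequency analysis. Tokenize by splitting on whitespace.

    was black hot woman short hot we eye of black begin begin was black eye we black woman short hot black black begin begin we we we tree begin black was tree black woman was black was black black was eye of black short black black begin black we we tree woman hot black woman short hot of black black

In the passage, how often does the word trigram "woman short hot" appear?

Scanning the 58 overlapping trigram windows for "woman short hot":
  position 4–6: woman short hot
  position 18–20: woman short hot
  position 55–57: woman short hot

3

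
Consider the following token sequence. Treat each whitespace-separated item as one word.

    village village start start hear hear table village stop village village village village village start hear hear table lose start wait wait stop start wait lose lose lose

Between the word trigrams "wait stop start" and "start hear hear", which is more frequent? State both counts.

"wait stop start": 1 occurrence
"start hear hear": 2 occurrences

"start hear hear" (2 vs 1)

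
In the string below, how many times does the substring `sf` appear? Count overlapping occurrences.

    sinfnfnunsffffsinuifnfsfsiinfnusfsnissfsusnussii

Sliding a length-2 window over the 48 characters (47 positions):
  position 10–11: sf
  position 23–24: sf
  position 32–33: sf
  position 38–39: sf

4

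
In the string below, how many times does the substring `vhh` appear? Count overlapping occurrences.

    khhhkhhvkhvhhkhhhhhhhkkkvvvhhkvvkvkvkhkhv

2

Sliding a length-3 window over the 41 characters (39 positions):
  position 11–13: vhh
  position 27–29: vhh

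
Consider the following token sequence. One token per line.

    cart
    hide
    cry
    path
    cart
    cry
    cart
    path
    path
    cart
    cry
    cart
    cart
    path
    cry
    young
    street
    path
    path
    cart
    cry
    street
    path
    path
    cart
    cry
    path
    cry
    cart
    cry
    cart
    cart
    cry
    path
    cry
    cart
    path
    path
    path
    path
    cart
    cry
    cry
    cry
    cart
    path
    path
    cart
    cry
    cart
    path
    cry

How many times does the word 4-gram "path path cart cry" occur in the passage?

Scanning the 49 overlapping 4-gram windows for "path path cart cry":
  position 8–11: path path cart cry
  position 18–21: path path cart cry
  position 23–26: path path cart cry
  position 39–42: path path cart cry
  position 46–49: path path cart cry

5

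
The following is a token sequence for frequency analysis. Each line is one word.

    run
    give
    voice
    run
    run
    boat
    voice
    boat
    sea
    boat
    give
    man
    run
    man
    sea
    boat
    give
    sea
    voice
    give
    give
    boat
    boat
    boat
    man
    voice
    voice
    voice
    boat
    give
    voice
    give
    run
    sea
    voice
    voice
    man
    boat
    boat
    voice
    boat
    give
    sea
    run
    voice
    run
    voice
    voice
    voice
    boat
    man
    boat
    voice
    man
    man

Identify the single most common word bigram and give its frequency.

"voice voice", 5 times

Bigram frequencies (highest first):
  voice voice: 5
  voice boat: 4
  boat give: 4
  boat voice: 3
  boat boat: 3
  give voice: 2
  … (24 more, each ≤ 2)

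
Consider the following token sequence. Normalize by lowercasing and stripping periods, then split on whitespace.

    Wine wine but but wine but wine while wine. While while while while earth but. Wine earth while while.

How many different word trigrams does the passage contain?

16

19 tokens → 17 trigram windows in total.
Repeated trigrams (each contributes count−1 duplicates):
  while while while: 2
1 duplicate windows → 17 − 1 = 16 distinct.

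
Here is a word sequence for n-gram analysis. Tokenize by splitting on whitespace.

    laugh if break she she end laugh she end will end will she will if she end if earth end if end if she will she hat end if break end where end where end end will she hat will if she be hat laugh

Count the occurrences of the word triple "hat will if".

Scanning the 43 overlapping trigram windows for "hat will if":
  position 39–41: hat will if

1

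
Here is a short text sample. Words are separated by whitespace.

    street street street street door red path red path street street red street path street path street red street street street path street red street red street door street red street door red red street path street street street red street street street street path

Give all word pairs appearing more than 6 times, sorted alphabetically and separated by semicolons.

Bigram counts meeting the condition (more than 6 times):
  red street: 7
  street street: 11

red street; street street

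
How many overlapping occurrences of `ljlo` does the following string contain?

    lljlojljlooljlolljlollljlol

5

Sliding a length-4 window over the 27 characters (24 positions):
  position 2–5: ljlo
  position 7–10: ljlo
  position 12–15: ljlo
  position 17–20: ljlo
  position 23–26: ljlo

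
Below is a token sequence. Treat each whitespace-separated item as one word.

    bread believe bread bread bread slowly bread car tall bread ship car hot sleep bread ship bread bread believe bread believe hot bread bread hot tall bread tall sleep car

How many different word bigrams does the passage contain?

30 tokens → 29 bigram windows in total.
Repeated bigrams (each contributes count−1 duplicates):
  bread bread: 4
  bread believe: 3
  believe bread: 2
  bread ship: 2
  tall bread: 2
8 duplicate windows → 29 − 8 = 21 distinct.

21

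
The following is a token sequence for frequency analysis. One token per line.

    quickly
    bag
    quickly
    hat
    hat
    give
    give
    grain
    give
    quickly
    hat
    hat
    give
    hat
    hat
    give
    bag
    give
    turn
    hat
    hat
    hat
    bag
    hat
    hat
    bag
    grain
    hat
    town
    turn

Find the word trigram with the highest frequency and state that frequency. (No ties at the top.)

Trigram frequencies (highest first):
  hat hat give: 3
  quickly hat hat: 2
  hat hat bag: 2
  quickly bag quickly: 1
  bag quickly hat: 1
  hat give give: 1
  … (18 more, each ≤ 1)

"hat hat give", 3 times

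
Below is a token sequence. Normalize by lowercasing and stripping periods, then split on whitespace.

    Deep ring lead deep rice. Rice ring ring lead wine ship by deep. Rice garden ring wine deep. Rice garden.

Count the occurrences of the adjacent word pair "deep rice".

Scanning the 19 overlapping bigram windows for "deep rice":
  position 4–5: deep rice
  position 13–14: deep rice
  position 18–19: deep rice

3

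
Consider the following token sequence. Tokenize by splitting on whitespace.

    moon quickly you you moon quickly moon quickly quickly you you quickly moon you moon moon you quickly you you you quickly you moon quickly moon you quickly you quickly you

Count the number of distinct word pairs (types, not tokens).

31 tokens → 30 bigram windows in total.
Repeated bigrams (each contributes count−1 duplicates):
  quickly you: 6
  you quickly: 5
  moon quickly: 4
  you you: 4
  moon you: 3
  quickly moon: 3
  you moon: 3
21 duplicate windows → 30 − 21 = 9 distinct.

9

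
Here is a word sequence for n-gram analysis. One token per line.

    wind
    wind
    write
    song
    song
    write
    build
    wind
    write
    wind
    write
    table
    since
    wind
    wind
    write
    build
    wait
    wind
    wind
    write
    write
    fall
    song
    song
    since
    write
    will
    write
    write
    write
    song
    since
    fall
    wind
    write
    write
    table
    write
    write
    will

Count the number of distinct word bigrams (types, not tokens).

41 tokens → 40 bigram windows in total.
Repeated bigrams (each contributes count−1 duplicates):
  wind write: 6
  write write: 5
  wind wind: 3
  song since: 2
  song song: 2
  write build: 2
  write song: 2
  write table: 2
  … (1 more repeated)
17 duplicate windows → 40 − 17 = 23 distinct.

23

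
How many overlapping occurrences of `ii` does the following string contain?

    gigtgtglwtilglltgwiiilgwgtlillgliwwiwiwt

2

Sliding a length-2 window over the 40 characters (39 positions):
  position 19–20: ii
  position 20–21: ii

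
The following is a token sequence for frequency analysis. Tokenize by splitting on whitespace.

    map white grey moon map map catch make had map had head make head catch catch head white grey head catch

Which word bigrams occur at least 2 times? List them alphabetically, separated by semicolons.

head catch; white grey

Bigram counts meeting the condition (at least 2 times):
  head catch: 2
  white grey: 2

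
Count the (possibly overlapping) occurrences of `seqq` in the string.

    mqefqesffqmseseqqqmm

Sliding a length-4 window over the 20 characters (17 positions):
  position 14–17: seqq

1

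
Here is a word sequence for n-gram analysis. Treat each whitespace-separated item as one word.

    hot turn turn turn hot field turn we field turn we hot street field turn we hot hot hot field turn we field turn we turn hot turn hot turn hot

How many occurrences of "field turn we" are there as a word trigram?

5

Scanning the 29 overlapping trigram windows for "field turn we":
  position 6–8: field turn we
  position 9–11: field turn we
  position 14–16: field turn we
  position 20–22: field turn we
  position 23–25: field turn we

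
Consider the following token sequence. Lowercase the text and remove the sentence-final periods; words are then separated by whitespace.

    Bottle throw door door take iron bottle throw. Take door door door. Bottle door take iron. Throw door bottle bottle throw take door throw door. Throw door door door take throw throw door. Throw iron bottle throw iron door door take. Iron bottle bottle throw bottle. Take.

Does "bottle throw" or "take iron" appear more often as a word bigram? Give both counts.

"bottle throw": 5 occurrences
"take iron": 3 occurrences

"bottle throw" (5 vs 3)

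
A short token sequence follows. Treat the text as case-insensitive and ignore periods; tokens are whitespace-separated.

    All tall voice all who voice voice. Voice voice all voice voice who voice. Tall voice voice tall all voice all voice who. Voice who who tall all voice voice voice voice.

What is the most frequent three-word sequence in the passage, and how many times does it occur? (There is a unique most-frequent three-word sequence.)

Trigram frequencies (highest first):
  voice voice voice: 4
  voice all voice: 2
  all voice voice: 2
  voice who voice: 2
  tall all voice: 2
  all tall voice: 1
  … (17 more, each ≤ 1)

"voice voice voice", 4 times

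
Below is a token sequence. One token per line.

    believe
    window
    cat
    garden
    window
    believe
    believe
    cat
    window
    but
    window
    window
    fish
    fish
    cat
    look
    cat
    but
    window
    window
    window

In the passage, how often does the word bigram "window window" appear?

3

Scanning the 20 overlapping bigram windows for "window window":
  position 11–12: window window
  position 19–20: window window
  position 20–21: window window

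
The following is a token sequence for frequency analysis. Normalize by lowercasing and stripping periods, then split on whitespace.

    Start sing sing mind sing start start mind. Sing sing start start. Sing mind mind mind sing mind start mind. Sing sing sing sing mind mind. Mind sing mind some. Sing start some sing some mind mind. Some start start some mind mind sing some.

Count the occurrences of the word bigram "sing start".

Scanning the 44 overlapping bigram windows for "sing start":
  position 5–6: sing start
  position 10–11: sing start
  position 31–32: sing start

3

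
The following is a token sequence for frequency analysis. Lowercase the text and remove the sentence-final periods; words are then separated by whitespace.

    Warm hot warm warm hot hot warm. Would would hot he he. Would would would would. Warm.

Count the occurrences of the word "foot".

0

Scanning the 17 tokens for "foot":
  (none found)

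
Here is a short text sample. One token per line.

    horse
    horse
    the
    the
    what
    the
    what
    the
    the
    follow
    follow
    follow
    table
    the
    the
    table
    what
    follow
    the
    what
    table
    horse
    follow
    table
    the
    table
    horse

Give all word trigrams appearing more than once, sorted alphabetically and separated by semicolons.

Trigram counts meeting the condition (more than once):
  follow table the: 2
  the what the: 2

follow table the; the what the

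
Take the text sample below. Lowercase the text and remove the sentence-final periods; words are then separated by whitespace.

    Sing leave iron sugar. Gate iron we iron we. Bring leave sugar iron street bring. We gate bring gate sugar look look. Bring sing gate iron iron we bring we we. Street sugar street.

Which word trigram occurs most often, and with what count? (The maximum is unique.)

Trigram frequencies (highest first):
  iron we bring: 2
  sing leave iron: 1
  leave iron sugar: 1
  iron sugar gate: 1
  sugar gate iron: 1
  gate iron we: 1
  … (25 more, each ≤ 1)

"iron we bring", 2 times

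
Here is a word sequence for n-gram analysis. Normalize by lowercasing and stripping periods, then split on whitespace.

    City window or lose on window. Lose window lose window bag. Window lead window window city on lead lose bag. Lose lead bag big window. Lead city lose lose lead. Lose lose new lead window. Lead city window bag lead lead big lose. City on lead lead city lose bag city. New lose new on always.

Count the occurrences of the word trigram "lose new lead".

Scanning the 54 overlapping trigram windows for "lose new lead":
  position 32–34: lose new lead

1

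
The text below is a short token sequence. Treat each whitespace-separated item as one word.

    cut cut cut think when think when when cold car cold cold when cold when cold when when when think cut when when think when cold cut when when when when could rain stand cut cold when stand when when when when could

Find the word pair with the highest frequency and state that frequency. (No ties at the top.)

Bigram frequencies (highest first):
  when when: 10
  when cold: 4
  cold when: 4
  think when: 3
  when think: 3
  cut cut: 2
  … (14 more, each ≤ 2)

"when when", 10 times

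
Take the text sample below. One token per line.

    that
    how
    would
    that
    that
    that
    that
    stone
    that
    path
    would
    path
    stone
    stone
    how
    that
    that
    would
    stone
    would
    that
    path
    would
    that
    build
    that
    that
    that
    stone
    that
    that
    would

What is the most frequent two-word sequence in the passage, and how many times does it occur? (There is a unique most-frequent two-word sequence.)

Bigram frequencies (highest first):
  that that: 7
  would that: 3
  that stone: 2
  stone that: 2
  that path: 2
  path would: 2
  … (12 more, each ≤ 2)

"that that", 7 times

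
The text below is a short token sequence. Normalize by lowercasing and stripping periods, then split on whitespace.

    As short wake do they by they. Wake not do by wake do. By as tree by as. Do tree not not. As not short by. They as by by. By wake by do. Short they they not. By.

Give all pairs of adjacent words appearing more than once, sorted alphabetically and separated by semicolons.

Bigram counts meeting the condition (more than once):
  by as: 2
  by by: 2
  by they: 2
  by wake: 2
  do by: 2
  wake do: 2

by as; by by; by they; by wake; do by; wake do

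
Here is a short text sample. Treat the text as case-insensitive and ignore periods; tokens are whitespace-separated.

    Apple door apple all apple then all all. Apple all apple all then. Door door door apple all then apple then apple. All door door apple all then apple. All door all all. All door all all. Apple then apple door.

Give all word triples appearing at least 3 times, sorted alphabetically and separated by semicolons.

Trigram counts meeting the condition (at least 3 times):
  apple all then: 3
  door apple all: 3

apple all then; door apple all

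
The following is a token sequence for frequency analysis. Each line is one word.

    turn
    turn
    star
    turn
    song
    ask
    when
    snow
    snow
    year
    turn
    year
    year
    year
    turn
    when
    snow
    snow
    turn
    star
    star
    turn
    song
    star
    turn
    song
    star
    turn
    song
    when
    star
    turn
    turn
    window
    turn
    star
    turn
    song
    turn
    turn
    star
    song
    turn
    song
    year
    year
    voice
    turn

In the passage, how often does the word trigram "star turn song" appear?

Scanning the 46 overlapping trigram windows for "star turn song":
  position 3–5: star turn song
  position 21–23: star turn song
  position 24–26: star turn song
  position 27–29: star turn song
  position 36–38: star turn song

5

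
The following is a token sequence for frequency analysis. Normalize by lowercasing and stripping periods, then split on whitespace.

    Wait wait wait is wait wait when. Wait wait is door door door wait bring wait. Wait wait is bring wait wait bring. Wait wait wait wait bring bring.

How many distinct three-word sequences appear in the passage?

29 tokens → 27 trigram windows in total.
Repeated trigrams (each contributes count−1 duplicates):
  wait wait wait: 4
  bring wait wait: 3
  wait wait is: 3
  wait bring wait: 2
  wait wait bring: 2
9 duplicate windows → 27 − 9 = 18 distinct.

18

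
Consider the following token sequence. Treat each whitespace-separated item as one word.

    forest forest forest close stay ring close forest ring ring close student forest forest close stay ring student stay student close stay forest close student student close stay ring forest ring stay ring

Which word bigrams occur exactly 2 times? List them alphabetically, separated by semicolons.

Bigram counts meeting the condition (exactly 2 times):
  close student: 2
  forest ring: 2
  ring close: 2
  student close: 2

close student; forest ring; ring close; student close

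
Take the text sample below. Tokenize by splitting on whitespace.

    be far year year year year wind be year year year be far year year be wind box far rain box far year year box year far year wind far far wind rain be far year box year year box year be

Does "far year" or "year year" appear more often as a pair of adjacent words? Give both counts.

"year year" (8 vs 5)

"far year": 5 occurrences
"year year": 8 occurrences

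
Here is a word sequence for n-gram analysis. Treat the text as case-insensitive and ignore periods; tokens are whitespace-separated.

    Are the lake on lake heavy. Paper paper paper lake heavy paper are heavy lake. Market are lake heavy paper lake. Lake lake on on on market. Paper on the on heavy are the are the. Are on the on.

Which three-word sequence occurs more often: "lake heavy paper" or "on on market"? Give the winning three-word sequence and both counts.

"lake heavy paper": 3 occurrences
"on on market": 1 occurrence

"lake heavy paper" (3 vs 1)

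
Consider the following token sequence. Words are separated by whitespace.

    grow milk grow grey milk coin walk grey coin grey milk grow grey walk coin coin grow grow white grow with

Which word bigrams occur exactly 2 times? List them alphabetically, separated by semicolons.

grey milk; grow grey; milk grow

Bigram counts meeting the condition (exactly 2 times):
  grey milk: 2
  grow grey: 2
  milk grow: 2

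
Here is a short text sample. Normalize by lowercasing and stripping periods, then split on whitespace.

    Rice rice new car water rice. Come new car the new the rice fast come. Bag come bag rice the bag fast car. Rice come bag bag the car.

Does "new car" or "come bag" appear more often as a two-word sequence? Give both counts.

"new car": 2 occurrences
"come bag": 3 occurrences

"come bag" (3 vs 2)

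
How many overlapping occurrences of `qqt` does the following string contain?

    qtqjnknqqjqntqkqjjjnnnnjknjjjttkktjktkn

0

Sliding a length-3 window over the 39 characters (37 positions):
  (no match at any position)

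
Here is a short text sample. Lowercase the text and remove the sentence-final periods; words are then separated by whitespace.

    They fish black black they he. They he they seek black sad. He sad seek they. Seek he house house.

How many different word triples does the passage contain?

17

20 tokens → 18 trigram windows in total.
Repeated trigrams (each contributes count−1 duplicates):
  they he they: 2
1 duplicate windows → 18 − 1 = 17 distinct.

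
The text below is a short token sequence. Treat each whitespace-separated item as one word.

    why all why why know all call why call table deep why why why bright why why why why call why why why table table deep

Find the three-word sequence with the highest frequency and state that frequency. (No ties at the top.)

Trigram frequencies (highest first):
  why why why: 4
  why all why: 1
  all why why: 1
  why why know: 1
  why know all: 1
  know all call: 1
  … (15 more, each ≤ 1)

"why why why", 4 times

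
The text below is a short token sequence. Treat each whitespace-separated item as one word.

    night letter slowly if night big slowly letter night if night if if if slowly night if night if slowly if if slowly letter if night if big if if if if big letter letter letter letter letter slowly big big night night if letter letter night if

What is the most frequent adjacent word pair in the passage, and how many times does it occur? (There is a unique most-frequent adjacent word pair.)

Bigram frequencies (highest first):
  night if: 7
  if if: 6
  letter letter: 5
  if night: 4
  if slowly: 3
  letter slowly: 2
  … (16 more, each ≤ 2)

"night if", 7 times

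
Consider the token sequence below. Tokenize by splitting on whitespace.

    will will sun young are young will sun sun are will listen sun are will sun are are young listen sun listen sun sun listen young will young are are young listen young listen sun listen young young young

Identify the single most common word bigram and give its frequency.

Bigram frequencies (highest first):
  listen sun: 4
  will sun: 3
  are young: 3
  sun are: 3
  young listen: 3
  sun listen: 3
  … (11 more, each ≤ 3)

"listen sun", 4 times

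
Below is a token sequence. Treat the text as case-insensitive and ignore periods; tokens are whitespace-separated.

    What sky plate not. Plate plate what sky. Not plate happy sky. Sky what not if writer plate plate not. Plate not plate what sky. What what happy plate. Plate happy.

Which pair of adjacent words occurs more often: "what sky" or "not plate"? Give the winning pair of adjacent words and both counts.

"what sky": 3 occurrences
"not plate": 4 occurrences

"not plate" (4 vs 3)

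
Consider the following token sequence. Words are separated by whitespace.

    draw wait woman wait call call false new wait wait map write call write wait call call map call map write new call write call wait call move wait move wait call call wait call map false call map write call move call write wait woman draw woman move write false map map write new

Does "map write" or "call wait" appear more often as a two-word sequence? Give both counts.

"map write" (4 vs 2)

"map write": 4 occurrences
"call wait": 2 occurrences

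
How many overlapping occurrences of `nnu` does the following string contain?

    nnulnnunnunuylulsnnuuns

4

Sliding a length-3 window over the 23 characters (21 positions):
  position 1–3: nnu
  position 5–7: nnu
  position 8–10: nnu
  position 18–20: nnu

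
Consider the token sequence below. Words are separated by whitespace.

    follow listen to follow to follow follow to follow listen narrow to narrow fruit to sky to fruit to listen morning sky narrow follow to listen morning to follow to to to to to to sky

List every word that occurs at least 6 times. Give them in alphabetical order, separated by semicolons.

follow; to

Unigram counts meeting the condition (at least 6 times):
  follow: 7
  to: 15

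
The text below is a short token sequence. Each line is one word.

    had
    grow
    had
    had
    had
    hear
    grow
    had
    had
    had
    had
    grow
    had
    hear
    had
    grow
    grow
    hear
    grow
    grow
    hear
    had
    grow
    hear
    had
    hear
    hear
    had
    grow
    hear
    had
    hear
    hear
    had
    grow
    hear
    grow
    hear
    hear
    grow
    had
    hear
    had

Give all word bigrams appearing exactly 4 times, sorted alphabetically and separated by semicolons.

grow had; hear grow

Bigram counts meeting the condition (exactly 4 times):
  grow had: 4
  hear grow: 4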